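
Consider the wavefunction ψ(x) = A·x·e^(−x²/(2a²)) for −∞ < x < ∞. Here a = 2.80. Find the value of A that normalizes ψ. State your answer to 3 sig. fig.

Require ∫ |ψ|² dx = 1 over the whole domain.
The integral (without the A² prefactor) comes out to √(π)·a^3/2.
So A² = (√(π)·a^3/2)^(−1).
Plugging in a = 2.80 yields A = 0.2267.

A ≈ 0.227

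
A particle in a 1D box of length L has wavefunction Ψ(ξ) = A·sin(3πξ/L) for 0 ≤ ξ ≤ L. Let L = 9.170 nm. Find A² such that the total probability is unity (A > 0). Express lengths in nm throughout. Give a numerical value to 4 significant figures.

A^2 ≈ 0.2181 nm^(-1)

Normalization requires ∫|Ψ|² dξ = 1, integrated from 0 to L.
With ∫₀^L sin²(nπξ/L) dξ = L/2, carrying out the integral gives A² · L/2.
Setting this equal to 1 gives A² = 1/(L/2).
Substituting L = 9.170 gives A² = 0.21810, so A = 0.46701.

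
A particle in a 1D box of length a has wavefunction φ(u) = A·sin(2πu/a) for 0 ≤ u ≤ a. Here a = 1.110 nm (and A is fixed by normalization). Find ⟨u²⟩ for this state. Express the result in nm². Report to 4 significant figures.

The expectation value is the |φ|²-weighted average of u^2: ∫ u^2|φ|² du.
The ratio of the moment integral to the normalization integral gives ⟨u²⟩ = -a^2/(8·π^2) + a^2/3.
With a = 1.110, ⟨u^2⟩ = 0.39510.

⟨u^2⟩ ≈ 0.3951 nm^2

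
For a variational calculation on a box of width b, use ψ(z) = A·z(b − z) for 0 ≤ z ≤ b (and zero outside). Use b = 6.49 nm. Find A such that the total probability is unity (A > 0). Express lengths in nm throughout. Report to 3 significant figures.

Require ∫ |ψ|² dz = 1 over the whole domain.
Expanding the polynomial and integrating term by term, carrying out the integral gives A² · b^5/30.
So A² = (b^5/30)^(−1).
Substituting b = 6.49 gives A² = 0.002606, so A = 0.05104.

A ≈ 0.0510 nm^(-5/2)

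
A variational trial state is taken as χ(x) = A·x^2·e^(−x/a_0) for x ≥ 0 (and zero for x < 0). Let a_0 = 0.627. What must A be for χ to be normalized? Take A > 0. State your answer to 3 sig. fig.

A ≈ 3.71

The normalization condition is ∫|χ|² dx = 1 from 0 to ∞.
The integral (without the A² prefactor) comes out to 3·a_0^5/4.
Setting this equal to 1 gives A² = 1/(3·a_0^5/4).
With a_0 = 0.627: A² = 13.76 and A = 3.709.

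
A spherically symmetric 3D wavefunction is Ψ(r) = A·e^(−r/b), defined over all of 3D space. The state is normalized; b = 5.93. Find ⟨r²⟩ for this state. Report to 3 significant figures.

The expectation value is the |Ψ|²-weighted average of r^2: ∫ r^2|Ψ|² 4πr² dr.
Using ∫₀^∞ rⁿ e^(−αr) dr = n!/αⁿ⁺¹, since the A² factors cancel between numerator and denominator, ⟨r²⟩ = 3·b^2.
Putting b = 5.93 gives 105.5.

⟨r^2⟩ ≈ 105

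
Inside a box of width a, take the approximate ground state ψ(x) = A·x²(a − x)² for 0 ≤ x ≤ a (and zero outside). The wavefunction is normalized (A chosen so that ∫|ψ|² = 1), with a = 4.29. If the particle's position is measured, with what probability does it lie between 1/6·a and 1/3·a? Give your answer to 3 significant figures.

P = ∫_{1/6·a}^{1/3·a} |ψ(x)|² dx.
The normalization integral ∫|ψ|²dx over the whole domain equals a^9/630·A², and A² cancels in the ratio.
Let u = x/a; then A² and the length scale cancel, so P = ∫_{1/6}^{1/3} u^4·(1 - u)^4 du ÷ ∫_{0}^{1} u^4·(1 - u)^4 du.
With ∫ u^4·(1 - u)^4 du = u^5·(70·u^4 - 315·u^3 + 540·u^2 - 420·u + 126)/630 + C, the region integral is ≈ 0.00021571 and the full one is 1/630.
The result is P = 0.1359.

P ≈ 0.136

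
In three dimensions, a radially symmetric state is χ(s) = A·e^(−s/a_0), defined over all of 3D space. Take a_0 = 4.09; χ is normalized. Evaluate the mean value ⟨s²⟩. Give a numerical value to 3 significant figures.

⟨s²⟩ = ∫ s^2 |χ|² 4πs² ds over the full domain.
With ∫₀^∞ s^4 e^(−αs) ds = 4!/α^5, the ratio of the moment integral to the normalization integral gives ⟨s²⟩ = 3·a_0^2.
Putting a_0 = 4.09 gives 50.18.

⟨s^2⟩ ≈ 50.2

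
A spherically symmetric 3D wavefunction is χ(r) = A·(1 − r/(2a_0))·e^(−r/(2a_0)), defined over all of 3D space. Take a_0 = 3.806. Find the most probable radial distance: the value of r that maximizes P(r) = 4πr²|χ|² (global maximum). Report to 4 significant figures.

r ≈ 19.93

Differentiate P(r) = 4πr²|χ|² with respect to r and set to zero.
This gives r = a_0·(√(5) + 3).
With a_0 = 3.806, the most probable radial distance is 19.928.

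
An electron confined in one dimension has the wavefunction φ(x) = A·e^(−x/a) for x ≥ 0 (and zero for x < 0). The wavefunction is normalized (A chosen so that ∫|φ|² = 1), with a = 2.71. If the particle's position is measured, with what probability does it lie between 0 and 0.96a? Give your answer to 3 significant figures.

The probability is P = ∫ |φ|² dx over [0, 0.96a].
The normalization integral ∫|φ|²dx over the whole domain equals a/2·A², and A² cancels in the ratio.
In terms of u = x/a (A² and the length scale cancel between numerator and denominator), P = [∫_{0}^{0.96} e^(-2·u) du] / [∫_{0}^{∞} e^(-2·u) du].
An antiderivative of e^(-2·u) is -e^(-2·u)/2; evaluating from 0 to 0.96 gives 1/2 - e^(-48/25)/2, while the full integral is 1/2.
Taking the ratio, P = 0.8534.

P ≈ 0.853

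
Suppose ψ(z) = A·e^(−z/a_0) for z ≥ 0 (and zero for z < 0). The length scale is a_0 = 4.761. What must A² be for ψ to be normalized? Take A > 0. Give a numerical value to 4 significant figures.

Normalization requires ∫|ψ|² dz = 1, integrated from 0 to ∞.
With ∫₀^∞ z^0 e^(−αz) dz = 0!/α^1, ∫|ψ|² dz = A²·(a_0/2).
So A² = (a_0/2)^(−1).
With a_0 = 4.761: A² = 0.42008 and A = 0.64814.

A^2 ≈ 0.4201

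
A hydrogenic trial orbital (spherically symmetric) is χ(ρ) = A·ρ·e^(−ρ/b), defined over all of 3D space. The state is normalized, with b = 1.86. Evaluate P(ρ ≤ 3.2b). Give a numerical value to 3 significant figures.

With dV = 4πρ²dρ, the probability is ∫|χ|² dV over ρ ≤ 3.2b.
Normalization gives A² = 1/(3·π·b^5).
Let u = ρ/b; then A², 4π and the length scale all cancel, so P = ∫_{0}^{3.2} u^4·e^(-2·u) du ÷ ∫_{0}^{∞} u^4·e^(-2·u) du.
An antiderivative of u^4·e^(-2·u) is -(u^4/2 + u^3 + 3·u^2/2 + 3·u/2 + 3/4)·e^(-2·u); evaluating from 0 to 3.2 gives ≈ 0.57370, while the full integral is 3/4.
The region integral divided by the full integral gives P = 0.7649.

P ≈ 0.765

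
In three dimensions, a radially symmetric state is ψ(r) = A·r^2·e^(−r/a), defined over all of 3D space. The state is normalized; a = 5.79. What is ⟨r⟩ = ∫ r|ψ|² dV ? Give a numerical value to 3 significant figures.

⟨r⟩ ≈ 20.3

By definition ⟨r⟩ = ∫ r |ψ(r)|² 4πr² dr.
Recall ∫₀^∞ r^m e^(−r/β) dr = m!·β^(m+1), the ratio of the moment integral to the normalization integral gives ⟨r⟩ = 7·a/2.
With a = 5.79, ⟨r⟩ = 20.27.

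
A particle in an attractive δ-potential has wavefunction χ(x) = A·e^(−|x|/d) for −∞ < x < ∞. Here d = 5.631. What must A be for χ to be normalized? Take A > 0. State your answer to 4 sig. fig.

The normalization condition is ∫|χ|² dx = 1 from −∞ to ∞.
With ∫₀^∞ x^0 e^(−αx) dx = 0!/α^1, carrying out the integral gives A² · d.
Setting this equal to 1 gives A² = 1/(d).
Substituting d = 5.631 gives A² = 0.17759, so A = 0.42141.

A ≈ 0.4214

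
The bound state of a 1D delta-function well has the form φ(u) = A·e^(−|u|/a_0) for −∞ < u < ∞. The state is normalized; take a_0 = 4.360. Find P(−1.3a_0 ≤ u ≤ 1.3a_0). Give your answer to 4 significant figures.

|φ|² is the probability density, so P = ∫_{−1.3a_0}^{1.3a_0} |φ|² du.
The normalization integral ∫|φ|²du over the whole domain equals a_0·A², and A² cancels in the ratio.
By symmetry take twice the u ≥ 0 contribution in numerator and denominator; the 2's cancel. In terms of t = u/a_0 (A² and the length scale cancel between numerator and denominator), P = [∫_{0}^{1.3} e^(-2·t) dt] / [∫_{0}^{∞} e^(-2·t) dt].
With ∫ e^(-2·t) dt = -e^(-2·t)/2 + C, the region integral is 1/2 - e^(-13/5)/2 and the full one is 1/2.
The result is P = 0.92573.

P ≈ 0.9257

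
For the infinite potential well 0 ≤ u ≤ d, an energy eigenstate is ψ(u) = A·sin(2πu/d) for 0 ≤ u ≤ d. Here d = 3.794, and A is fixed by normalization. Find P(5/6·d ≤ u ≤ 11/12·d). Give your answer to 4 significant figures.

P = ∫_{5/6·d}^{11/12·d} |ψ(u)|² du.
With A² fixed by ∫|ψ|² = 1, i.e. A² = (d/2)^(−1), substitute and integrate.
Substituting t = u/d, A² and the length scale cancel in the ratio: P = ∫_{5/6}^{11/12} sin(2·π·t)^2 dt / ∫_{0}^{1} sin(2·π·t)^2 dt.
An antiderivative of sin(2·π·t)^2 is t/2 - sin(4·π·t)/(8·π); evaluating from 5/6 to 11/12 gives 1/24, while the full integral is 1/2.
This works out to P = 1/12.

P ≈ 0.08333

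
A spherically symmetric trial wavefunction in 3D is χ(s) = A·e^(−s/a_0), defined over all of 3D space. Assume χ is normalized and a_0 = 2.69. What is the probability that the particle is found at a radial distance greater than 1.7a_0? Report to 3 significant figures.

Integrate the radial probability density 4πs²|χ|² over s > 1.7a_0.
Normalization gives A² = 1/(π·a_0^3).
In terms of u = s/a_0 (A², 4π and the length scale all cancel between numerator and denominator), P = [∫_{1.7}^{∞} u^2·e^(-2·u) du] / [∫_{0}^{∞} u^2·e^(-2·u) du].
Using ∫ u^2·e^(-2·u) du = -(2·u^2 + 2·u + 1)·e^(-2·u)/4, the numerator is 509·e^(-17/5)/200 and the denominator is 1/4.
This evaluates to P = 0.3397.

P ≈ 0.340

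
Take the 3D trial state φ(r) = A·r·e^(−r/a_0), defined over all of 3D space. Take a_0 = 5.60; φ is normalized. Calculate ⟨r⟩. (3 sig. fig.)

⟨r⟩ = ∫ r |φ|² 4πr² dr over the full domain.
Since the A² factors cancel between numerator and denominator, ⟨r⟩ = 5·a_0/2.
Putting a_0 = 5.60 gives 14.00.

⟨r⟩ ≈ 14.0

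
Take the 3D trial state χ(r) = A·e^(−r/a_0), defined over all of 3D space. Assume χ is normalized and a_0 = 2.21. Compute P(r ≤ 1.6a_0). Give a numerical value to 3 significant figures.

P ≈ 0.620

Integrate the radial probability density 4πr²|χ|² over r ≤ 1.6a_0.
Normalization gives A² = 1/(π·a_0^3).
In terms of u = r/a_0 (A², 4π and the length scale all cancel between numerator and denominator), P = [∫_{0}^{1.6} u^2·e^(-2·u) du] / [∫_{0}^{∞} u^2·e^(-2·u) du].
Using ∫ u^2·e^(-2·u) du = -(2·u^2 + 2·u + 1)·e^(-2·u)/4, the numerator is 1/4 - 233·e^(-16/5)/100 and the denominator is 1/4.
This evaluates to P = 0.6201.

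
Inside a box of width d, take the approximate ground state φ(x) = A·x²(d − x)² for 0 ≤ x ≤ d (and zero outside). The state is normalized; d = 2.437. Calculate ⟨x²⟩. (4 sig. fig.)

⟨x²⟩ = ∫ x^2 |φ|² dx over the full domain.
Expanding the polynomial and integrating term by term, since the A² factors cancel between numerator and denominator, ⟨x²⟩ = 3·d^2/11.
With d = 2.437, ⟨x^2⟩ = 1.6197.

⟨x^2⟩ ≈ 1.620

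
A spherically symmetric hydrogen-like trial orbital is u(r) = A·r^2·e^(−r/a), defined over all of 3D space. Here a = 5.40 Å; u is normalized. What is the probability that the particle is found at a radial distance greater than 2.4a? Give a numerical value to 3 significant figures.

Integrate the radial probability density 4πr²|u|² over r > 2.4a.
The full normalization integral is A²·[45·π·a^7/2] = 1, fixing A².
Let t = r/a; then A², 4π and the length scale all cancel, so P = ∫_{2.4}^{∞} t^6·e^(-2·t) dt ÷ ∫_{0}^{∞} t^6·e^(-2·t) dt.
An antiderivative of t^6·e^(-2·t) is -(4·t^6 + 12·t^5 + 30·t^4 + 60·t^3 + 90·t^2 + 90·t + 45)·e^(-2·t)/8; evaluating from 2.4 to ∞ gives ≈ 4.4483, while the full integral is 45/8.
The region integral divided by the full integral gives P = 0.7908.

P ≈ 0.791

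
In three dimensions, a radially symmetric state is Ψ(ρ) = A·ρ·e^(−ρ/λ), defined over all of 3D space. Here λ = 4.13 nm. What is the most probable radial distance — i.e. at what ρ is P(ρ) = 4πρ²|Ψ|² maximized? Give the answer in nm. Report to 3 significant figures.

ρ ≈ 8.26 nm

The maximum of P(ρ) = 4πρ²|Ψ|² occurs where its derivative vanishes.
Solving yields ρ = 2·λ.
With λ = 4.13, the most probable radial distance is 8.260 nm.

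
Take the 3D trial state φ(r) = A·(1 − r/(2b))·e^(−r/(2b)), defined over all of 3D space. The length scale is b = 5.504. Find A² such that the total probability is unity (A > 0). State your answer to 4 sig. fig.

We need A² ∫|f|² 4πr² dr = 1, taking the integral from 0 to ∞.
∫|φ|² 4πr² dr = A²·(8·π·b^3).
Setting this equal to 1 gives A² = 1/(8·π·b^3).
With b = 5.504: A² = 0.00023863 and A = 0.015448.

A^2 ≈ 0.0002386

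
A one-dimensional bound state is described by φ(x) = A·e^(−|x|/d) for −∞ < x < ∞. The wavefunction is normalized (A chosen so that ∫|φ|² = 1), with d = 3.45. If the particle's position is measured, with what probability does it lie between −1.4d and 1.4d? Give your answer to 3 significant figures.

P ≈ 0.939

The probability is P = ∫ |φ|² dx over [−1.4d, 1.4d].
Since A² = 1/(d), this is the region integral divided by the full normalization integral.
Both integrals are even about x = 0, so only the x ≥ 0 halves are needed (the factors of 2 cancel). Let u = x/d; then A² and the length scale cancel, so P = ∫_{0}^{1.4} e^(-2·u) du ÷ ∫_{0}^{∞} e^(-2·u) du.
Using ∫ e^(-2·u) du = -e^(-2·u)/2, the numerator is 1/2 - e^(-14/5)/2 and the denominator is 1/2.
Evaluating gives P = 0.9392.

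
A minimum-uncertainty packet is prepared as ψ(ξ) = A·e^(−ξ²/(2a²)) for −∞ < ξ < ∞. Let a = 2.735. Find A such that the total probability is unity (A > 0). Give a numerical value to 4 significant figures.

We need A² ∫|f|² dξ = 1, taking the integral from −∞ to ∞.
With ∫_{−∞}^{∞} ξ^(2m) e^(−αξ²) dξ = (2m−1)!!·√π / (2^m α^(m+1/2)), with ψ = A·e^(−ξ²/(2a²)), the integral evaluates to A²·[√(π)·a].
Setting this equal to 1 gives A² = 1/(√(π)·a).
With a = 2.735: A² = 0.20629 and A = 0.45419.

A ≈ 0.4542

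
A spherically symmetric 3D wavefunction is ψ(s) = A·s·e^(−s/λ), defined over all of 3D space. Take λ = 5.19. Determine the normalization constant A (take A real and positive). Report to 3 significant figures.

Require ∫ |ψ|² 4πs² ds = 1 over the whole domain.
Recall ∫₀^∞ s^m e^(−s/β) ds = m!·β^(m+1), the integral (without the A² prefactor) comes out to 3·π·λ^5.
Hence A² = 1/[3·π·λ^5].
Substituting λ = 5.19 gives A² = 0.00002818, so A = 0.005308.

A ≈ 0.00531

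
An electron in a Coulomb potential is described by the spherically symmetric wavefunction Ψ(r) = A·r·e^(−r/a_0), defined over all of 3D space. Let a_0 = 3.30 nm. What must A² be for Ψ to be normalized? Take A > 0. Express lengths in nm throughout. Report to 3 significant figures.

A^2 ≈ 0.000271 nm^(-5)

Normalization requires ∫|Ψ|² 4πr² dr = 1, integrated from 0 to ∞.
(Spherical symmetry: dV = 4πr² dr.)
Carrying out the integral gives A² · 3·π·a_0^5.
So A² = (3·π·a_0^5)^(−1).
With a_0 = 3.30: A² = 0.0002711 and A = 0.01647.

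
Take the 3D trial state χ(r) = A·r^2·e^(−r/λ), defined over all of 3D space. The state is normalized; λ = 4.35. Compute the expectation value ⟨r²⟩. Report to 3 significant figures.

⟨r^2⟩ ≈ 265

By definition ⟨r²⟩ = ∫ r^2 |χ(r)|² 4πr² dr.
With ∫₀^∞ r^8 e^(−αr) dr = 8!/α^9, since the A² factors cancel between numerator and denominator, ⟨r²⟩ = 14·λ^2.
With λ = 4.35, ⟨r^2⟩ = 264.9.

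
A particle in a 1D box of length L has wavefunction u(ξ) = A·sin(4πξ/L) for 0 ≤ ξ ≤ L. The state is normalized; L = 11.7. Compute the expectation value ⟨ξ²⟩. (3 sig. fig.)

⟨ξ^2⟩ ≈ 45.2

The expectation value is the |u|²-weighted average of ξ^2: ∫ ξ^2|u|² dξ.
Using sin²θ = (1 − cos 2θ)/2, the ratio of the moment integral to the normalization integral gives ⟨ξ²⟩ = -L^2/(32·π^2) + L^2/3.
Putting L = 11.7 gives 45.20.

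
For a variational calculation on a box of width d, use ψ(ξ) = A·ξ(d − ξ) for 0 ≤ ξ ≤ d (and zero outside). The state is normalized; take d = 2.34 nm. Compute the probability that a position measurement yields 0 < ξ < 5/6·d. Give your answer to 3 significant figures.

The probability is P = ∫ |ψ|² dξ over [0, 5/6·d].
Since A² = 1/(d^5/30), this is the region integral divided by the full normalization integral.
Substituting u = ξ/d, A² and the length scale cancel in the ratio: P = ∫_{0}^{5/6} u^2·(1 - u)^2 du / ∫_{0}^{1} u^2·(1 - u)^2 du.
An antiderivative of u^2·(1 - u)^2 is u^3·(6·u^2 - 15·u + 10)/30; evaluating from 0 to 5/6 gives 125/3888, while the full integral is 1/30.
This works out to P = 625/648.

P ≈ 0.965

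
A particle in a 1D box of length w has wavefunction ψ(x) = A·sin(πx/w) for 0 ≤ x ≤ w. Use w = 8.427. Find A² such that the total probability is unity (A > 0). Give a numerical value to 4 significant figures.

Require ∫ |ψ|² dx = 1 over the whole domain.
With ∫₀^w sin²(nπx/w) dx = w/2, carrying out the integral gives A² · w/2.
Hence A² = 1/[w/2].
With w = 8.427: A² = 0.23733 and A = 0.48717.

A^2 ≈ 0.2373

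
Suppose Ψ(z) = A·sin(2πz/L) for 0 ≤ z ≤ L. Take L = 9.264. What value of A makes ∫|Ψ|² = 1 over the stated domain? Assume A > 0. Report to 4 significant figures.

A ≈ 0.4646

Require ∫ |Ψ|² dz = 1 over the whole domain.
Using sin²θ = (1 − cos 2θ)/2, with Ψ = A·sin(2πz/L), the integral evaluates to A²·[L/2].
Setting this equal to 1 gives A² = 1/(L/2).
Substituting L = 9.264 gives A² = 0.21589, so A = 0.46464.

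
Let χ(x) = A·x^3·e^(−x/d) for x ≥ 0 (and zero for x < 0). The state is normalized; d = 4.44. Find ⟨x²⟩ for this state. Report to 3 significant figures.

⟨x²⟩ = ∫ x^2 |χ|² dx over the full domain.
Recall ∫₀^∞ x^m e^(−x/β) dx = m!·β^(m+1), the ratio of the moment integral to the normalization integral gives ⟨x²⟩ = 14·d^2.
With d = 4.44, ⟨x^2⟩ = 276.0.

⟨x^2⟩ ≈ 276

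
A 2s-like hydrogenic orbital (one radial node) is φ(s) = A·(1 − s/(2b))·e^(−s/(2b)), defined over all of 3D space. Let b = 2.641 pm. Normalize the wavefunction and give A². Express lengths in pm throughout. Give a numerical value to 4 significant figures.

A^2 ≈ 0.002160 pm^(-3)

Normalization requires ∫|φ|² 4πs² ds = 1, integrated from 0 to ∞.
The angular integral contributes 4π, leaving ∫₀^∞ s²|φ|² ds.
∫|φ|² 4πs² ds = A²·(8·π·b^3).
So A² = (8·π·b^3)^(−1).
With b = 2.641: A² = 0.0021600 and A = 0.046476.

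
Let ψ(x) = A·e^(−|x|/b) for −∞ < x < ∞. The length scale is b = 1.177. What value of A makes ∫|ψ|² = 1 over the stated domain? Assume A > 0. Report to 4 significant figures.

A ≈ 0.9217

We need A² ∫|f|² dx = 1, taking the integral from −∞ to ∞.
∫|ψ|² dx = A²·(b).
Substituting b = 1.177 gives A² = 0.84962, so A = 0.92175.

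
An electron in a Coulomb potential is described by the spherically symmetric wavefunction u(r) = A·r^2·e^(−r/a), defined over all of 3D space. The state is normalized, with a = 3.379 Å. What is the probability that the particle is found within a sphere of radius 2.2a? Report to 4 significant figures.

P ≈ 0.1564

With dV = 4πr²dr, the probability is ∫|u|² dV over r ≤ 2.2a.
Normalization gives A² = 1/(45·π·a^7/2).
Substituting t = r/a, A², 4π and the length scale all cancel in the ratio: P = ∫_{0}^{2.2} t^6·e^(-2·t) dt / ∫_{0}^{∞} t^6·e^(-2·t) dt.
With ∫ t^6·e^(-2·t) dt = -(4·t^6 + 12·t^5 + 30·t^4 + 60·t^3 + 90·t^2 + 90·t + 45)·e^(-2·t)/8 + C, the region integral is ≈ 0.879496 and the full one is 45/8.
The region integral divided by the full integral gives P = 0.15635.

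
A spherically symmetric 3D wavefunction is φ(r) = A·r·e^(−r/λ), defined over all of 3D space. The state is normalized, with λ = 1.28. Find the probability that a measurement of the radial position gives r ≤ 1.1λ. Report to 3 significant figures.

P ≈ 0.0725

Integrate the radial probability density 4πr²|φ|² over r ≤ 1.1λ.
A² is fixed by ∫₀^∞ 4πr²|φ|² dr = 1, i.e. A² = (3·π·λ^5)^(−1).
Substituting u = r/λ, A², 4π and the length scale all cancel in the ratio: P = ∫_{0}^{1.1} u^4·e^(-2·u) du / ∫_{0}^{∞} u^4·e^(-2·u) du.
Using ∫ u^4·e^(-2·u) du = -(u^4/2 + u^3 + 3·u^2/2 + 3·u/2 + 3/4)·e^(-2·u), the numerator is ≈ 0.054372 and the denominator is 3/4.
The region integral divided by the full integral gives P = 0.07250.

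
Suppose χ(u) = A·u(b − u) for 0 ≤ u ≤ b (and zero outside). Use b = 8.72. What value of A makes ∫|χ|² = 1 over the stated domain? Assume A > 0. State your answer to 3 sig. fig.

A ≈ 0.0244

Require ∫ |χ|² du = 1 over the whole domain.
Expanding the polynomial and integrating term by term, carrying out the integral gives A² · b^5/30.
So A² = (b^5/30)^(−1).
Substituting b = 8.72 gives A² = 0.0005950, so A = 0.02439.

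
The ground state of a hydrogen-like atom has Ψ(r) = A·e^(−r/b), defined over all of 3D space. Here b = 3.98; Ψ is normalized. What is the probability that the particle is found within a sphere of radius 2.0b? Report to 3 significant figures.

P = ∫ |Ψ|² 4πr² dr over r ≤ 2.0b.
The full normalization integral is A²·[π·b^3] = 1, fixing A².
In terms of u = r/b (A², 4π and the length scale all cancel between numerator and denominator), P = [∫_{0}^{2.0} u^2·e^(-2·u) du] / [∫_{0}^{∞} u^2·e^(-2·u) du].
An antiderivative of u^2·e^(-2·u) is -(2·u^2 + 2·u + 1)·e^(-2·u)/4; evaluating from 0 to 2.0 gives 1/4 - 13·e^(-4)/4, while the full integral is 1/4.
This evaluates to P = 0.7619.

P ≈ 0.762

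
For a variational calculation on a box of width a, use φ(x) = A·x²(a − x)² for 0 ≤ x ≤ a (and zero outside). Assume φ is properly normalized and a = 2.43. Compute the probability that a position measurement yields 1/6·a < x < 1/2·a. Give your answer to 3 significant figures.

P ≈ 0.491

P = ∫_{1/6·a}^{1/2·a} |φ(x)|² dx.
With A² fixed by ∫|φ|² = 1, i.e. A² = (a^9/630)^(−1), substitute and integrate.
In terms of u = x/a (A² and the length scale cancel between numerator and denominator), P = [∫_{1/6}^{1/2} u^4·(1 - u)^4 du] / [∫_{0}^{1} u^4·(1 - u)^4 du].
With ∫ u^4·(1 - u)^4 du = u^5·(70·u^4 - 315·u^3 + 540·u^2 - 420·u + 126)/630 + C, the region integral is ≈ 0.00077944 and the full one is 1/630.
Evaluating gives P = 0.4910.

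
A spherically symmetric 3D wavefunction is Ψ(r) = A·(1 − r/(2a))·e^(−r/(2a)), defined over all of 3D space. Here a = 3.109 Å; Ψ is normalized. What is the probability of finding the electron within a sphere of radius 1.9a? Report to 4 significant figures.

With dV = 4πr²dr, the probability is ∫|Ψ|² dV over r ≤ 1.9a.
A² is fixed by ∫₀^∞ 4πr²|Ψ|² dr = 1, i.e. A² = (8·π·a^3)^(−1).
Let u = r/a; then A², 4π and the length scale all cancel, so P = ∫_{0}^{1.9} u^2·(1 - u/2)^2·e^(-u) du ÷ ∫_{0}^{∞} u^2·(1 - u/2)^2·e^(-u) du.
With ∫ u^2·(1 - u/2)^2·e^(-u) du = -(u^4/4 + u^2 + 2·u + 2)·e^(-u) + C, the region integral is ≈ 0.105261 and the full one is 2.
Taking the ratio yields P = 0.052630.

P ≈ 0.05263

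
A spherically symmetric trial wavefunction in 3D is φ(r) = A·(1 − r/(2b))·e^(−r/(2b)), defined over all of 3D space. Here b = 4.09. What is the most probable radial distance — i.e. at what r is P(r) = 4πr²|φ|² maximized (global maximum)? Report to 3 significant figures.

r ≈ 21.4

Set d/dr [P(r) = 4πr²|φ|²] = 0 and solve for r > 0.
This gives r = b·(√(5) + 3).
With b = 4.09, the most probable radial distance is 21.42.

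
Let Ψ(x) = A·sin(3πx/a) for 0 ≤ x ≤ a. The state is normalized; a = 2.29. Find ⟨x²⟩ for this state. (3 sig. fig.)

⟨x^2⟩ ≈ 1.72

By definition ⟨x²⟩ = ∫ x^2 |Ψ(x)|² dx.
Using sin²θ = (1 − cos 2θ)/2, evaluating both integrals, ⟨x²⟩ = -a^2/(18·π^2) + a^2/3.
Putting a = 2.29 gives 1.719.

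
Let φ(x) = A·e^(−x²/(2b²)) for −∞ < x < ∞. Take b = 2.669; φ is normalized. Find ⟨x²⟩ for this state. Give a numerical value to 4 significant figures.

The expectation value is the |φ|²-weighted average of x^2: ∫ x^2|φ|² dx.
The ratio of the moment integral to the normalization integral gives ⟨x²⟩ = b^2/2.
Putting b = 2.669 gives 3.5618.

⟨x^2⟩ ≈ 3.562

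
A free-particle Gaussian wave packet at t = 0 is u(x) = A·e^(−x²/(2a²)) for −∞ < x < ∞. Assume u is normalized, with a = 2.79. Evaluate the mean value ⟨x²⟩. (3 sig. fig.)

⟨x^2⟩ ≈ 3.89

⟨x²⟩ = ∫ x^2 |u|² dx over the full domain.
Since the A² factors cancel between numerator and denominator, ⟨x²⟩ = a^2/2.
With a = 2.79, ⟨x^2⟩ = 3.892.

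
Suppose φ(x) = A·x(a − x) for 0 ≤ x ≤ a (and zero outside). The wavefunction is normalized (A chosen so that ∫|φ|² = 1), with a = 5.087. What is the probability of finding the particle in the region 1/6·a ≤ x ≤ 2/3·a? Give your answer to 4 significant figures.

P ≈ 0.7546

P = ∫_{1/6·a}^{2/3·a} |φ(x)|² dx.
Since A² = 1/(a^5/30), this is the region integral divided by the full normalization integral.
In terms of u = x/a (A² and the length scale cancel between numerator and denominator), P = [∫_{1/6}^{2/3} u^2·(1 - u)^2 du] / [∫_{0}^{1} u^2·(1 - u)^2 du].
An antiderivative of u^2·(1 - u)^2 is u^3·(6·u^2 - 15·u + 10)/30; evaluating from 1/6 to 2/3 gives 163/6480, while the full integral is 1/30.
This works out to P = 163/216.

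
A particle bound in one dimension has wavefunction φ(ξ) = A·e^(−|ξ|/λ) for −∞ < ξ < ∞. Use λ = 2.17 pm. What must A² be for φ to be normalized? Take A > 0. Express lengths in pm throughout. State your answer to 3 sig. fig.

A^2 ≈ 0.461 pm^(-1)

We need A² ∫|f|² dξ = 1, taking the integral from −∞ to ∞.
Using ∫₀^∞ ξⁿ e^(−αξ) dξ = n!/αⁿ⁺¹, ∫|φ|² dξ = A²·(λ).
With λ = 2.17: A² = 0.4608 and A = 0.6788.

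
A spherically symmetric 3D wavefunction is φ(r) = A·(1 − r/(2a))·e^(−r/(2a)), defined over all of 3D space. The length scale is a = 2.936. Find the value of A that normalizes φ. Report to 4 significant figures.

Require ∫ |φ|² 4πr² dr = 1 over the whole domain.
Using ∫₀^∞ rⁿ e^(−αr) dr = n!/αⁿ⁺¹, the integral (without the A² prefactor) comes out to 8·π·a^3.
Setting this equal to 1 gives A² = 1/(8·π·a^3).
Plugging in a = 2.936 yields A = 0.039650.

A ≈ 0.03965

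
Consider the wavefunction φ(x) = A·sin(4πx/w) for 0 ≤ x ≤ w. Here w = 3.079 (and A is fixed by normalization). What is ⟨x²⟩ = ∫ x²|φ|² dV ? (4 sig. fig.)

⟨x^2⟩ ≈ 3.130

By definition ⟨x²⟩ = ∫ x^2 |φ(x)|² dx.
Using sin²θ = (1 − cos 2θ)/2, evaluating both integrals, ⟨x²⟩ = -w^2/(32·π^2) + w^2/3.
Putting w = 3.079 gives 3.1301.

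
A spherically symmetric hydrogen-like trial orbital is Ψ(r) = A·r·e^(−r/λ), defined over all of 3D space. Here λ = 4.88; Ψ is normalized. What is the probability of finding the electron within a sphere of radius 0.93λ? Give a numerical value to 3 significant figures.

P ≈ 0.0409

Integrate the radial probability density 4πr²|Ψ|² over r ≤ 0.93λ.
Normalization gives A² = 1/(3·π·λ^5).
Substituting u = r/λ, A², 4π and the length scale all cancel in the ratio: P = ∫_{0}^{0.93} u^4·e^(-2·u) du / ∫_{0}^{∞} u^4·e^(-2·u) du.
An antiderivative of u^4·e^(-2·u) is -(u^4/2 + u^3 + 3·u^2/2 + 3·u/2 + 3/4)·e^(-2·u); evaluating from 0 to 0.93 gives ≈ 0.030678, while the full integral is 3/4.
Taking the ratio yields P = 0.04090.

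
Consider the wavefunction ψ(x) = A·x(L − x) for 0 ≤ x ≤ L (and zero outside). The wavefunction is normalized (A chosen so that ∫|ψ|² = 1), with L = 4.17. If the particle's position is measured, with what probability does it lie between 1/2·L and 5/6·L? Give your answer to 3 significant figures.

P = ∫_{1/2·L}^{5/6·L} |ψ(x)|² dx.
The normalization integral ∫|ψ|²dx over the whole domain equals L^5/30·A², and A² cancels in the ratio.
Let u = x/L; then A² and the length scale cancel, so P = ∫_{1/2}^{5/6} u^2·(1 - u)^2 du ÷ ∫_{0}^{1} u^2·(1 - u)^2 du.
Using ∫ u^2·(1 - u)^2 du = u^3·(6·u^2 - 15·u + 10)/30, the numerator is ≈ 0.015484 and the denominator is 1/30.
Evaluating gives P = 301/648.

P ≈ 0.465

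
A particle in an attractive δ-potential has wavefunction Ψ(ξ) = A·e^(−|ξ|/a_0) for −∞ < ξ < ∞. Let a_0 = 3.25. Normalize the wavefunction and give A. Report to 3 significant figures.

We need A² ∫|f|² dξ = 1, taking the integral from −∞ to ∞.
∫|Ψ|² dξ = A²·(a_0).
Setting this equal to 1 gives A² = 1/(a_0).
Substituting a_0 = 3.25 gives A² = 0.3077, so A = 0.5547.

A ≈ 0.555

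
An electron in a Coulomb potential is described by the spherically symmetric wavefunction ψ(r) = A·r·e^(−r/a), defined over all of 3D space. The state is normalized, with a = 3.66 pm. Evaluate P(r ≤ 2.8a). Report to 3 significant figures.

P = ∫ |ψ|² 4πr² dr over r ≤ 2.8a.
Normalization gives A² = 1/(3·π·a^5).
Substituting u = r/a, A², 4π and the length scale all cancel in the ratio: P = ∫_{0}^{2.8} u^4·e^(-2·u) du / ∫_{0}^{∞} u^4·e^(-2·u) du.
With ∫ u^4·e^(-2·u) du = -(u^4/2 + u^3 + 3·u^2/2 + 3·u/2 + 3/4)·e^(-2·u) + C, the region integral is ≈ 0.49339 and the full one is 3/4.
This evaluates to P = 0.6578.

P ≈ 0.658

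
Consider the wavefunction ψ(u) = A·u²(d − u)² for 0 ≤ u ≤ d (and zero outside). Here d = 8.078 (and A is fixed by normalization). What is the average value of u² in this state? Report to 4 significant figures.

⟨u²⟩ = ∫ u^2 |ψ|² du over the full domain.
Expanding the polynomial and integrating term by term, evaluating both integrals, ⟨u²⟩ = 3·d^2/11.
With d = 8.078, ⟨u^2⟩ = 17.797.

⟨u^2⟩ ≈ 17.80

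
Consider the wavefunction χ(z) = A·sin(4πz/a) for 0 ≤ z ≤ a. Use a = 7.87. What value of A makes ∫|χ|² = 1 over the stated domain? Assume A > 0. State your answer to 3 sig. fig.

A ≈ 0.504

The normalization condition is ∫|χ|² dz = 1 from 0 to a.
Using sin²θ = (1 − cos 2θ)/2, the integral (without the A² prefactor) comes out to a/2.
Hence A² = 1/[a/2].
With a = 7.87: A² = 0.2541 and A = 0.5041.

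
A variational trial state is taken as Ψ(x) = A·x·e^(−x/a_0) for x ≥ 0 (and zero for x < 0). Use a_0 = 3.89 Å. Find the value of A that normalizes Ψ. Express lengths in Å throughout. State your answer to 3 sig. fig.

Require ∫ |Ψ|² dx = 1 over the whole domain.
Recall ∫₀^∞ x^m e^(−x/β) dx = m!·β^(m+1), with Ψ = A·x·e^(−x/a_0), the integral evaluates to A²·[a_0^3/4].
Substituting a_0 = 3.89 gives A² = 0.06795, so A = 0.2607.

A ≈ 0.261 Å^(-3/2)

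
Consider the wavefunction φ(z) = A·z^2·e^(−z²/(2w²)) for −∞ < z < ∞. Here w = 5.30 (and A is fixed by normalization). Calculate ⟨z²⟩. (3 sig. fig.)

By definition ⟨z²⟩ = ∫ z^2 |φ(z)|² dz.
Since the A² factors cancel between numerator and denominator, ⟨z²⟩ = 5·w^2/2.
With w = 5.30, ⟨z^2⟩ = 70.23.

⟨z^2⟩ ≈ 70.2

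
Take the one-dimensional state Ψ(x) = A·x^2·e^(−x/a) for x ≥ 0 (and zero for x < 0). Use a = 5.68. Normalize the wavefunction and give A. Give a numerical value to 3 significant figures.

A ≈ 0.0150

We need A² ∫|f|² dx = 1, taking the integral from 0 to ∞.
With ∫₀^∞ x^4 e^(−αx) dx = 4!/α^5, with Ψ = A·x^2·e^(−x/a), the integral evaluates to A²·[3·a^5/4].
Hence A² = 1/[3·a^5/4].
Plugging in a = 5.68 yields A = 0.01502.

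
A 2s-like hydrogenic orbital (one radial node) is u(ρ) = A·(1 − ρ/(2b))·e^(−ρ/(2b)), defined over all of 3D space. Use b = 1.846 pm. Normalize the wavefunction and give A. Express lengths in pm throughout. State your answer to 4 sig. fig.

A ≈ 0.07953 pm^(-3/2)

Normalization requires ∫|u|² 4πρ² dρ = 1, integrated from 0 to ∞.
The angular integral contributes 4π, leaving ∫₀^∞ ρ²|u|² dρ.
With ∫₀^∞ ρ^4 e^(−αρ) dρ = 4!/α^5, ∫|u|² 4πρ² dρ = A²·(8·π·b^3).
Hence A² = 1/[8·π·b^3].
Plugging in b = 1.846 yields A = 0.079530.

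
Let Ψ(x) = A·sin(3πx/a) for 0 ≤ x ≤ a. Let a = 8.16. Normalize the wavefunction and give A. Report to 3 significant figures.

A ≈ 0.495

Normalization requires ∫|Ψ|² dx = 1, integrated from 0 to a.
The integral (without the A² prefactor) comes out to a/2.
Setting this equal to 1 gives A² = 1/(a/2).
With a = 8.16: A² = 0.2451 and A = 0.4951.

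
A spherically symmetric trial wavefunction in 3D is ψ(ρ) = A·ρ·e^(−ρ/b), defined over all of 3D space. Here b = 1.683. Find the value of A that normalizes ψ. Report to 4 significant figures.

We need A² ∫|f|² 4πρ² dρ = 1, taking the integral from 0 to ∞.
With ∫₀^∞ ρ^4 e^(−αρ) dρ = 4!/α^5, carrying out the integral gives A² · 3·π·b^5.
Setting this equal to 1 gives A² = 1/(3·π·b^5).
With b = 1.683: A² = 0.0078579 and A = 0.088645.

A ≈ 0.08864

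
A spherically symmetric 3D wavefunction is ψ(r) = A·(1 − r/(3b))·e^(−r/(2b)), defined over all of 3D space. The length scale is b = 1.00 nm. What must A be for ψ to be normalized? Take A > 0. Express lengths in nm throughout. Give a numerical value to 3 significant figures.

Require ∫ |ψ|² 4πr² dr = 1 over the whole domain.
In 3D with spherical symmetry the volume element is 4πr² dr.
Recall ∫₀^∞ r^m e^(−r/β) dr = m!·β^(m+1), with ψ = A·(1 − r/(3b))·e^(−r/(2b)), the integral evaluates to A²·[8·π·b^3/3].
Setting this equal to 1 gives A² = 1/(8·π·b^3/3).
Substituting b = 1.00 gives A² = 0.1194, so A = 0.3455.

A ≈ 0.345 nm^(-3/2)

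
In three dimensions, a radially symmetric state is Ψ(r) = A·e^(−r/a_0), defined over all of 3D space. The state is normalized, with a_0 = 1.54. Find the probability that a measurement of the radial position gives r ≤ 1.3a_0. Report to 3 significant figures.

With dV = 4πr²dr, the probability is ∫|Ψ|² dV over r ≤ 1.3a_0.
The full normalization integral is A²·[π·a_0^3] = 1, fixing A².
In terms of u = r/a_0 (A², 4π and the length scale all cancel between numerator and denominator), P = [∫_{0}^{1.3} u^2·e^(-2·u) du] / [∫_{0}^{∞} u^2·e^(-2·u) du].
An antiderivative of u^2·e^(-2·u) is -(2·u^2 + 2·u + 1)·e^(-2·u)/4; evaluating from 0 to 1.3 gives 1/4 - 349·e^(-13/5)/200, while the full integral is 1/4.
Taking the ratio yields P = 0.4816.

P ≈ 0.482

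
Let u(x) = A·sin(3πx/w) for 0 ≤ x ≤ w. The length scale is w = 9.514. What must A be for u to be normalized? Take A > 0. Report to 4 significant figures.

We need A² ∫|f|² dx = 1, taking the integral from 0 to w.
Using sin²θ = (1 − cos 2θ)/2, carrying out the integral gives A² · w/2.
So A² = (w/2)^(−1).
With w = 9.514: A² = 0.21022 and A = 0.45849.

A ≈ 0.4585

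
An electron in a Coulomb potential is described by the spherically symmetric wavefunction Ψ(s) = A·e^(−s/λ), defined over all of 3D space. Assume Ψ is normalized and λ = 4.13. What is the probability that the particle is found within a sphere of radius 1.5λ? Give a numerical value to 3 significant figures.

With dV = 4πs²ds, the probability is ∫|Ψ|² dV over s ≤ 1.5λ.
A² is fixed by ∫₀^∞ 4πs²|Ψ|² ds = 1, i.e. A² = (π·λ^3)^(−1).
In terms of u = s/λ (A², 4π and the length scale all cancel between numerator and denominator), P = [∫_{0}^{1.5} u^2·e^(-2·u) du] / [∫_{0}^{∞} u^2·e^(-2·u) du].
Using ∫ u^2·e^(-2·u) du = -(2·u^2 + 2·u + 1)·e^(-2·u)/4, the numerator is 1/4 - 17·e^(-3)/8 and the denominator is 1/4.
The region integral divided by the full integral gives P = 0.5768.

P ≈ 0.577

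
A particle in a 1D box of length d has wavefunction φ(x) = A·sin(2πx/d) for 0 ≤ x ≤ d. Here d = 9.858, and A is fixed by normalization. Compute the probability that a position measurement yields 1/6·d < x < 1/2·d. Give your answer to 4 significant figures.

The probability is P = ∫ |φ|² dx over [1/6·d, 1/2·d].
The normalization integral ∫|φ|²dx over the whole domain equals d/2·A², and A² cancels in the ratio.
Let u = x/d; then A² and the length scale cancel, so P = ∫_{1/6}^{1/2} sin(2·π·u)^2 du ÷ ∫_{0}^{1} sin(2·π·u)^2 du.
Using ∫ sin(2·π·u)^2 du = u/2 - sin(4·π·u)/(8·π), the numerator is √(3)/(16·π) + 1/6 and the denominator is 1/2.
Evaluating gives P = (√(3)/8 + π/3)/π.

P ≈ 0.4022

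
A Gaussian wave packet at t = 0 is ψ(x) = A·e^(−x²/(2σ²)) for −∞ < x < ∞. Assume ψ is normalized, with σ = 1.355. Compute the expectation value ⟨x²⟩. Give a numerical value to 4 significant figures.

⟨x²⟩ = ∫ x^2 |ψ|² dx over the full domain.
Using the Gaussian integral ∫_{−∞}^{∞} e^(−αx²) dx = √(π/α), evaluating both integrals, ⟨x²⟩ = σ^2/2.
Putting σ = 1.355 gives 0.91801.

⟨x^2⟩ ≈ 0.9180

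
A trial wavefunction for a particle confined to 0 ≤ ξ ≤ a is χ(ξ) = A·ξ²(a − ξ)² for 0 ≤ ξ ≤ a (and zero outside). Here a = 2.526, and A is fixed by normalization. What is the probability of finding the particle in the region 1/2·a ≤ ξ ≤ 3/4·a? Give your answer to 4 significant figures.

P = ∫_{1/2·a}^{3/4·a} |χ(ξ)|² dξ.
Since A² = 1/(a^9/630), this is the region integral divided by the full normalization integral.
Substituting u = ξ/a, A² and the length scale cancel in the ratio: P = ∫_{1/2}^{3/4} u^4·(1 - u)^4 du / ∫_{0}^{1} u^4·(1 - u)^4 du.
With ∫ u^4·(1 - u)^4 du = u^5·(70·u^4 - 315·u^3 + 540·u^2 - 420·u + 126)/630 + C, the region integral is ≈ 0.000715988 and the full one is 1/630.
Taking the ratio, P = 0.45107.

P ≈ 0.4511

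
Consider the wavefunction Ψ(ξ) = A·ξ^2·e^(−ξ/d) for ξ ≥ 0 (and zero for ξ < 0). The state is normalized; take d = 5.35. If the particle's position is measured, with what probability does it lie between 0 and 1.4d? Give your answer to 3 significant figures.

The probability is P = ∫ |Ψ|² dξ over [0, 1.4d].
With A² fixed by ∫|Ψ|² = 1, i.e. A² = (3·d^5/4)^(−1), substitute and integrate.
Let u = ξ/d; then A² and the length scale cancel, so P = ∫_{0}^{1.4} u^4·e^(-2·u) du ÷ ∫_{0}^{∞} u^4·e^(-2·u) du.
Using ∫ u^4·e^(-2·u) du = -(u^4/2 + u^3 + 3·u^2/2 + 3·u/2 + 3/4)·e^(-2·u), the numerator is ≈ 0.11424 and the denominator is 3/4.
Evaluating gives P = 0.1523.

P ≈ 0.152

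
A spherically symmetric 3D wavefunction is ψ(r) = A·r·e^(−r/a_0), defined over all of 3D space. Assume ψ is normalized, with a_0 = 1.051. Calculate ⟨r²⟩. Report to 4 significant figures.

⟨r^2⟩ ≈ 8.285

By definition ⟨r²⟩ = ∫ r^2 |ψ(r)|² 4πr² dr.
Since the A² factors cancel between numerator and denominator, ⟨r²⟩ = 15·a_0^2/2.
Putting a_0 = 1.051 gives 8.2845.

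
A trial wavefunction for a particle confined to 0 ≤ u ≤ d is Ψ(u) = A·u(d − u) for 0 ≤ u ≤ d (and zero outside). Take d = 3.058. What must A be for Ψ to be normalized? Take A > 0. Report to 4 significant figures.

A ≈ 0.3349

Normalization requires ∫|Ψ|² du = 1, integrated from 0 to d.
Expanding the polynomial and integrating term by term, carrying out the integral gives A² · d^5/30.
Hence A² = 1/[d^5/30].
With d = 3.058: A² = 0.11218 and A = 0.33494.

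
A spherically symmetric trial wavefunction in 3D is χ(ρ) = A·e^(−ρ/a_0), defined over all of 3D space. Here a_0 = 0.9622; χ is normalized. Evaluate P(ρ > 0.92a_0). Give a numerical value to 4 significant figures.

Integrate the radial probability density 4πρ²|χ|² over ρ > 0.92a_0.
A² is fixed by ∫₀^∞ 4πρ²|χ|² dρ = 1, i.e. A² = (π·a_0^3)^(−1).
In terms of u = ρ/a_0 (A², 4π and the length scale all cancel between numerator and denominator), P = [∫_{0.92}^{∞} u^2·e^(-2·u) du] / [∫_{0}^{∞} u^2·e^(-2·u) du].
With ∫ u^2·e^(-2·u) du = -(2·u^2 + 2·u + 1)·e^(-2·u)/4 + C, the region integral is 2833·e^(-46/25)/2500 and the full one is 1/4.
This evaluates to P = 0.71989.

P ≈ 0.7199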